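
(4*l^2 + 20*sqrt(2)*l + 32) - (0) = 4*l^2 + 20*sqrt(2)*l + 32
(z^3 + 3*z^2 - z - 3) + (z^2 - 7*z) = z^3 + 4*z^2 - 8*z - 3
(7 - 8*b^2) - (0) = 7 - 8*b^2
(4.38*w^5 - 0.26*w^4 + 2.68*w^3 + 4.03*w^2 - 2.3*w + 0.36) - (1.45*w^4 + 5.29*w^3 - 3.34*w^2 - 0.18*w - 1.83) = 4.38*w^5 - 1.71*w^4 - 2.61*w^3 + 7.37*w^2 - 2.12*w + 2.19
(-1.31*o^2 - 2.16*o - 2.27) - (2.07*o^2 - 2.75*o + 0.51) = -3.38*o^2 + 0.59*o - 2.78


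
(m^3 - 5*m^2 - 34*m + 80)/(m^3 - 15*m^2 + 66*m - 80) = (m + 5)/(m - 5)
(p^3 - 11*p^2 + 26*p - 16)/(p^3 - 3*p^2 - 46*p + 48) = (p - 2)/(p + 6)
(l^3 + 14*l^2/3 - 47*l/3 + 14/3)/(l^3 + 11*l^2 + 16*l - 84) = (l - 1/3)/(l + 6)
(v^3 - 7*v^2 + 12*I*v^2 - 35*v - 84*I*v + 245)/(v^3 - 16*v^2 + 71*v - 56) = (v^2 + 12*I*v - 35)/(v^2 - 9*v + 8)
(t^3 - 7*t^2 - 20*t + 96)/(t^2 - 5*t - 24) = (t^2 + t - 12)/(t + 3)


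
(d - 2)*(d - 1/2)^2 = d^3 - 3*d^2 + 9*d/4 - 1/2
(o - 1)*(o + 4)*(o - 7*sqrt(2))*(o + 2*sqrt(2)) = o^4 - 5*sqrt(2)*o^3 + 3*o^3 - 32*o^2 - 15*sqrt(2)*o^2 - 84*o + 20*sqrt(2)*o + 112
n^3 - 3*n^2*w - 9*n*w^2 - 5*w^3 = (n - 5*w)*(n + w)^2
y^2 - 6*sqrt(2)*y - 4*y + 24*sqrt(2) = (y - 4)*(y - 6*sqrt(2))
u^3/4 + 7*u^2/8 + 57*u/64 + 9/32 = (u/4 + 1/2)*(u + 3/4)^2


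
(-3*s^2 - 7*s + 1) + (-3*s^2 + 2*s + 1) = -6*s^2 - 5*s + 2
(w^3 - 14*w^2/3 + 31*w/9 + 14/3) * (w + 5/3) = w^4 - 3*w^3 - 13*w^2/3 + 281*w/27 + 70/9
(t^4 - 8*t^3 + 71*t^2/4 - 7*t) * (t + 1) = t^5 - 7*t^4 + 39*t^3/4 + 43*t^2/4 - 7*t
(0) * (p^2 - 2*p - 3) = 0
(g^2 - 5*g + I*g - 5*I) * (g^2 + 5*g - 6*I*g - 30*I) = g^4 - 5*I*g^3 - 19*g^2 + 125*I*g - 150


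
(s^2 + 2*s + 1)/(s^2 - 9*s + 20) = (s^2 + 2*s + 1)/(s^2 - 9*s + 20)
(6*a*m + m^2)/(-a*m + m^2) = (-6*a - m)/(a - m)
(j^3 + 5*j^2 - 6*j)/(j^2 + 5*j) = (j^2 + 5*j - 6)/(j + 5)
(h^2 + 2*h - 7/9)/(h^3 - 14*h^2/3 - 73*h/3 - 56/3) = (h - 1/3)/(h^2 - 7*h - 8)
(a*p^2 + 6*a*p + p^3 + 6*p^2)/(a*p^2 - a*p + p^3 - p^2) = (p + 6)/(p - 1)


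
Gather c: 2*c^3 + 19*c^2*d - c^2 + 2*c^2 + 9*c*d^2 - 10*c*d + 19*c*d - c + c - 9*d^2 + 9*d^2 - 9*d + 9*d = 2*c^3 + c^2*(19*d + 1) + c*(9*d^2 + 9*d)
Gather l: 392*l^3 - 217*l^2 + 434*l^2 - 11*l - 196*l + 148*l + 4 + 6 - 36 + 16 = 392*l^3 + 217*l^2 - 59*l - 10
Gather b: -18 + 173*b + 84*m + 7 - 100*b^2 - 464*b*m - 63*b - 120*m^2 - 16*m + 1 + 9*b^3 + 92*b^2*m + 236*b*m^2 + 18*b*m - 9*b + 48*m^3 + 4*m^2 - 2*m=9*b^3 + b^2*(92*m - 100) + b*(236*m^2 - 446*m + 101) + 48*m^3 - 116*m^2 + 66*m - 10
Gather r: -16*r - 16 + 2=-16*r - 14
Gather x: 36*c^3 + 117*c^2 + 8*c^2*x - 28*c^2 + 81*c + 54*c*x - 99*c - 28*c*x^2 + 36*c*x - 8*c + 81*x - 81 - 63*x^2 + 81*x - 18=36*c^3 + 89*c^2 - 26*c + x^2*(-28*c - 63) + x*(8*c^2 + 90*c + 162) - 99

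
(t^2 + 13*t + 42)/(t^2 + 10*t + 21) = (t + 6)/(t + 3)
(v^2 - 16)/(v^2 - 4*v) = (v + 4)/v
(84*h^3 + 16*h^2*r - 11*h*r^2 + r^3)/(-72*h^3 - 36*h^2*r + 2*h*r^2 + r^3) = (-7*h + r)/(6*h + r)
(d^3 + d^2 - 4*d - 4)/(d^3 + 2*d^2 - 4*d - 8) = (d + 1)/(d + 2)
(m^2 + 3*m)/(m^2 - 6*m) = (m + 3)/(m - 6)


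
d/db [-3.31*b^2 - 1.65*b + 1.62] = -6.62*b - 1.65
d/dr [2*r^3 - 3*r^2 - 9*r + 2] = 6*r^2 - 6*r - 9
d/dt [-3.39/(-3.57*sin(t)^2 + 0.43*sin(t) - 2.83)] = (1.4577 - 24.2046*sin(t))*cos(t)/(3.57*sin(t)^2 - 0.43*sin(t) + 2.83)^2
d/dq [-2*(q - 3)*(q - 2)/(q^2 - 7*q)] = 4*(q^2 + 6*q - 21)/(q^2*(q^2 - 14*q + 49))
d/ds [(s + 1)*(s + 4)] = 2*s + 5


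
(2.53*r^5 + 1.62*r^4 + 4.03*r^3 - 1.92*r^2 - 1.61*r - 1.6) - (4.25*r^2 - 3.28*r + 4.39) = 2.53*r^5 + 1.62*r^4 + 4.03*r^3 - 6.17*r^2 + 1.67*r - 5.99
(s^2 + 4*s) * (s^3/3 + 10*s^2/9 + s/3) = s^5/3 + 22*s^4/9 + 43*s^3/9 + 4*s^2/3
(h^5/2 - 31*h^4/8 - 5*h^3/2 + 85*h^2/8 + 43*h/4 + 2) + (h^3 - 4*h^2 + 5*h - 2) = h^5/2 - 31*h^4/8 - 3*h^3/2 + 53*h^2/8 + 63*h/4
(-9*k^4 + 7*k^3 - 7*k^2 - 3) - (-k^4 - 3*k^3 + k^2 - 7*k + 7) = -8*k^4 + 10*k^3 - 8*k^2 + 7*k - 10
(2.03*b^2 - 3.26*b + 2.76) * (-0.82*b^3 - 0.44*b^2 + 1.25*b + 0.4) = -1.6646*b^5 + 1.78*b^4 + 1.7087*b^3 - 4.4774*b^2 + 2.146*b + 1.104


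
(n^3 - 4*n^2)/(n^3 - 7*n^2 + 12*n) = n/(n - 3)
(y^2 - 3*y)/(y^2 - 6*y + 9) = y/(y - 3)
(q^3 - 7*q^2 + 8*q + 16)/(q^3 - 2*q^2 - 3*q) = (q^2 - 8*q + 16)/(q*(q - 3))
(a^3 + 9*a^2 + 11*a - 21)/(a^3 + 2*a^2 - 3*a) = (a + 7)/a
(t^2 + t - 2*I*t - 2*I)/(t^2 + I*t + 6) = (t + 1)/(t + 3*I)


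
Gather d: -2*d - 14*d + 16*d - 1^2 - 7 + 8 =0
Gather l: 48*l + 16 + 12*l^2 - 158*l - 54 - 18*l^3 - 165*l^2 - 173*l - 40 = -18*l^3 - 153*l^2 - 283*l - 78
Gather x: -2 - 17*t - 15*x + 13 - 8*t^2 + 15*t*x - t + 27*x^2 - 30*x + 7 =-8*t^2 - 18*t + 27*x^2 + x*(15*t - 45) + 18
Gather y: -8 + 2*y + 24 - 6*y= 16 - 4*y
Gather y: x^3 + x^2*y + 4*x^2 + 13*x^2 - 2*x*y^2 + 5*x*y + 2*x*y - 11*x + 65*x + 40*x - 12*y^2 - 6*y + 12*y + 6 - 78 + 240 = x^3 + 17*x^2 + 94*x + y^2*(-2*x - 12) + y*(x^2 + 7*x + 6) + 168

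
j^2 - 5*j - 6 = (j - 6)*(j + 1)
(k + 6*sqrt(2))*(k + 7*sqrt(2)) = k^2 + 13*sqrt(2)*k + 84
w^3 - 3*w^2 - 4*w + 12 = (w - 3)*(w - 2)*(w + 2)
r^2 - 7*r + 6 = (r - 6)*(r - 1)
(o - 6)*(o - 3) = o^2 - 9*o + 18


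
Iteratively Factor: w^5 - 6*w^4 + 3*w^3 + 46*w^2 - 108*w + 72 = (w - 3)*(w^4 - 3*w^3 - 6*w^2 + 28*w - 24) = (w - 3)*(w - 2)*(w^3 - w^2 - 8*w + 12) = (w - 3)*(w - 2)^2*(w^2 + w - 6) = (w - 3)*(w - 2)^2*(w + 3)*(w - 2)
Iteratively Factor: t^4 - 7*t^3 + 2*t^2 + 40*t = (t - 5)*(t^3 - 2*t^2 - 8*t) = (t - 5)*(t + 2)*(t^2 - 4*t) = t*(t - 5)*(t + 2)*(t - 4)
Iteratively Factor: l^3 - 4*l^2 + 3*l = (l)*(l^2 - 4*l + 3) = l*(l - 1)*(l - 3)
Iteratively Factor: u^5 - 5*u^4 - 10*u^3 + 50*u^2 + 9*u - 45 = (u + 3)*(u^4 - 8*u^3 + 14*u^2 + 8*u - 15) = (u - 3)*(u + 3)*(u^3 - 5*u^2 - u + 5) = (u - 3)*(u - 1)*(u + 3)*(u^2 - 4*u - 5) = (u - 5)*(u - 3)*(u - 1)*(u + 3)*(u + 1)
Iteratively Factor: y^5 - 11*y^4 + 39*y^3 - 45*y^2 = (y - 3)*(y^4 - 8*y^3 + 15*y^2) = (y - 3)^2*(y^3 - 5*y^2) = y*(y - 3)^2*(y^2 - 5*y) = y^2*(y - 3)^2*(y - 5)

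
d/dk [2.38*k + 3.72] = 2.38000000000000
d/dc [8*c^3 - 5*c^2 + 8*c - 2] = 24*c^2 - 10*c + 8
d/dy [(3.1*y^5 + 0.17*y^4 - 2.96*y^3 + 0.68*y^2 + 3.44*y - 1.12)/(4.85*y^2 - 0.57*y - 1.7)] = (45.105*y^6 - 5.419*y^5 - 40.9967*y^4 + 2.2184*y^3 - 1.9756*y^2 + 8.552*y - 6.4864)/(23.5225*y^4 - 5.529*y^3 - 16.1651*y^2 + 1.938*y + 2.89)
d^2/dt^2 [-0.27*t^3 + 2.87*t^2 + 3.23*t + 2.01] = 5.74 - 1.62*t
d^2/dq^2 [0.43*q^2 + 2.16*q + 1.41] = 0.860000000000000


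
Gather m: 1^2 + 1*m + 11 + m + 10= 2*m + 22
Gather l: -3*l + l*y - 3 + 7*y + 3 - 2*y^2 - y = l*(y - 3) - 2*y^2 + 6*y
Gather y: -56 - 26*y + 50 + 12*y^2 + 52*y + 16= 12*y^2 + 26*y + 10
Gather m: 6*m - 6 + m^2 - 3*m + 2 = m^2 + 3*m - 4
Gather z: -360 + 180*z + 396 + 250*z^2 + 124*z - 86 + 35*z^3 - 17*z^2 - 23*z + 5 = 35*z^3 + 233*z^2 + 281*z - 45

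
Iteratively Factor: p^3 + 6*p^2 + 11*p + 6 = (p + 1)*(p^2 + 5*p + 6) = (p + 1)*(p + 3)*(p + 2)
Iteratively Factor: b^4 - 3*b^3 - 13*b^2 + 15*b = (b + 3)*(b^3 - 6*b^2 + 5*b) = b*(b + 3)*(b^2 - 6*b + 5) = b*(b - 5)*(b + 3)*(b - 1)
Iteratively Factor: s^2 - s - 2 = (s + 1)*(s - 2)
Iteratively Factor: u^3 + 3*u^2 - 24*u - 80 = (u + 4)*(u^2 - u - 20) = (u + 4)^2*(u - 5)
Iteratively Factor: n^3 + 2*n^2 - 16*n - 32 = (n - 4)*(n^2 + 6*n + 8) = (n - 4)*(n + 4)*(n + 2)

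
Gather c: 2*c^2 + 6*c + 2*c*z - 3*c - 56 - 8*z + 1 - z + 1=2*c^2 + c*(2*z + 3) - 9*z - 54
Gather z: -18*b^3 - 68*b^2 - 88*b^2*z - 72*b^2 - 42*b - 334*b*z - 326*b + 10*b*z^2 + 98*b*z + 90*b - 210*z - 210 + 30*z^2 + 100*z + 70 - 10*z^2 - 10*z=-18*b^3 - 140*b^2 - 278*b + z^2*(10*b + 20) + z*(-88*b^2 - 236*b - 120) - 140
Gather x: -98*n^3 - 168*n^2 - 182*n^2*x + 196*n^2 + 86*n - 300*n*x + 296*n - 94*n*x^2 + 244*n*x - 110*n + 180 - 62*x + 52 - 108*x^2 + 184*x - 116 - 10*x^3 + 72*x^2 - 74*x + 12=-98*n^3 + 28*n^2 + 272*n - 10*x^3 + x^2*(-94*n - 36) + x*(-182*n^2 - 56*n + 48) + 128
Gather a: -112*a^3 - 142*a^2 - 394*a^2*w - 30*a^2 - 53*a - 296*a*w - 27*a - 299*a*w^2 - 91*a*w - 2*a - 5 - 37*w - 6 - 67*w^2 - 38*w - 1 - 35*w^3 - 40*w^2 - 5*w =-112*a^3 + a^2*(-394*w - 172) + a*(-299*w^2 - 387*w - 82) - 35*w^3 - 107*w^2 - 80*w - 12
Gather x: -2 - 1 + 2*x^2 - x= 2*x^2 - x - 3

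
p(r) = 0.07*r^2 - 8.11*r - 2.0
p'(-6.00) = -8.95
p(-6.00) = 49.18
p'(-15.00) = -10.21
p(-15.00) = 135.40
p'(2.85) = -7.71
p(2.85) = -24.54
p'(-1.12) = -8.27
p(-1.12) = 7.17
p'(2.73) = -7.73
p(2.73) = -23.62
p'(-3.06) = -8.54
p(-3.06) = 23.47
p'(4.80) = -7.44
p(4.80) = -39.32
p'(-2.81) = -8.50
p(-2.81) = 21.34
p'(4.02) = -7.55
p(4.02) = -33.47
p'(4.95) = -7.42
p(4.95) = -40.43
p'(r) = 0.14*r - 8.11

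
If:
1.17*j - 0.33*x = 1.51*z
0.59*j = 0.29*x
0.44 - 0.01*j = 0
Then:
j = 44.00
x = 89.52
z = 14.53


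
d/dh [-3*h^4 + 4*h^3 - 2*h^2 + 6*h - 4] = -12*h^3 + 12*h^2 - 4*h + 6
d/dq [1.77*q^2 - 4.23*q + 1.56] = 3.54*q - 4.23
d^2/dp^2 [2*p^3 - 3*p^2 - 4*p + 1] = 12*p - 6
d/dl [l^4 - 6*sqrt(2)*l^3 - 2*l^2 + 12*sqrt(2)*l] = 4*l^3 - 18*sqrt(2)*l^2 - 4*l + 12*sqrt(2)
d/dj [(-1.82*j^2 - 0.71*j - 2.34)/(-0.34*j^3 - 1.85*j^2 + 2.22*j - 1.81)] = (-0.6188*j^4 - 0.4828*j^3 - 7.7407*j^2 - 2.0696*j + 6.4799)/(0.1156*j^6 + 1.258*j^5 + 1.9129*j^4 - 6.9832*j^3 + 11.6254*j^2 - 8.0364*j + 3.2761)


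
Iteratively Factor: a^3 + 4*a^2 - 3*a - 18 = (a + 3)*(a^2 + a - 6) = (a - 2)*(a + 3)*(a + 3)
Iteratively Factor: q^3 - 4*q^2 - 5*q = (q + 1)*(q^2 - 5*q) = (q - 5)*(q + 1)*(q)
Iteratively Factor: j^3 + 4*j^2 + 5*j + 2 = (j + 1)*(j^2 + 3*j + 2) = (j + 1)^2*(j + 2)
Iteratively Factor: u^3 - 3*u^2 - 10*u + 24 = (u + 3)*(u^2 - 6*u + 8) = (u - 4)*(u + 3)*(u - 2)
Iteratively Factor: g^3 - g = (g + 1)*(g^2 - g) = (g - 1)*(g + 1)*(g)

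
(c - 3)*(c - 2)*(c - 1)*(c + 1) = c^4 - 5*c^3 + 5*c^2 + 5*c - 6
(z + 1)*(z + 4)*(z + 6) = z^3 + 11*z^2 + 34*z + 24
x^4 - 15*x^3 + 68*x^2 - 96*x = x*(x - 8)*(x - 4)*(x - 3)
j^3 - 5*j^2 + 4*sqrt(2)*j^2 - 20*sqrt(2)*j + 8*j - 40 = (j - 5)*(j + 2*sqrt(2))^2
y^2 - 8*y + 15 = (y - 5)*(y - 3)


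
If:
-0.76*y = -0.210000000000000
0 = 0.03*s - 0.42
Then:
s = 14.00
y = 0.28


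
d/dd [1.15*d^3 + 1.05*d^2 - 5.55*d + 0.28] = 3.45*d^2 + 2.1*d - 5.55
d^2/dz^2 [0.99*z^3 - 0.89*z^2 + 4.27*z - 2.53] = 5.94*z - 1.78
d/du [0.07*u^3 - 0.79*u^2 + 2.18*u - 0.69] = 0.21*u^2 - 1.58*u + 2.18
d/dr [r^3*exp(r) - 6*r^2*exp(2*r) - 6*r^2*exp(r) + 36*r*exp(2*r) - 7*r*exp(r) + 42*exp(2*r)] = (r^3 - 12*r^2*exp(r) - 3*r^2 + 60*r*exp(r) - 19*r + 120*exp(r) - 7)*exp(r)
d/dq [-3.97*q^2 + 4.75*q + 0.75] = 4.75 - 7.94*q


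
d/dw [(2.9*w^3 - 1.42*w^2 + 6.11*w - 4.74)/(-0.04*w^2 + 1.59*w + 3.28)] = (-0.116*w^4 + 9.222*w^3 + 26.5226*w^2 - 9.6944*w + 27.5774)/(0.0016*w^4 - 0.1272*w^3 + 2.2657*w^2 + 10.4304*w + 10.7584)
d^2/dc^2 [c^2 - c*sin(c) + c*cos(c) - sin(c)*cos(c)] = -sqrt(2)*c*cos(c + pi/4) + 2*sin(2*c) - 2*sqrt(2)*sin(c + pi/4) + 2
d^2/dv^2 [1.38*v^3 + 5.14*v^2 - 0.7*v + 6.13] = 8.28*v + 10.28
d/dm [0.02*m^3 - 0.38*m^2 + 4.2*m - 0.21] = 0.06*m^2 - 0.76*m + 4.2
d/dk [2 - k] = -1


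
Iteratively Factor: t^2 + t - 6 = (t + 3)*(t - 2)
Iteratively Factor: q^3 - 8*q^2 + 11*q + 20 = (q - 4)*(q^2 - 4*q - 5) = (q - 4)*(q + 1)*(q - 5)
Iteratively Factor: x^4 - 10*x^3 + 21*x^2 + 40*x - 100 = (x - 5)*(x^3 - 5*x^2 - 4*x + 20) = (x - 5)*(x - 2)*(x^2 - 3*x - 10) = (x - 5)^2*(x - 2)*(x + 2)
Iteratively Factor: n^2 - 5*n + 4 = (n - 4)*(n - 1)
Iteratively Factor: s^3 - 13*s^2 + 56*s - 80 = (s - 4)*(s^2 - 9*s + 20) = (s - 4)^2*(s - 5)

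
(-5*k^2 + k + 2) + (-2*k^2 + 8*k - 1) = -7*k^2 + 9*k + 1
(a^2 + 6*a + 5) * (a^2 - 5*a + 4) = a^4 + a^3 - 21*a^2 - a + 20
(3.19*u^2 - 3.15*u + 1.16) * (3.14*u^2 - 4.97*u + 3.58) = 10.0166*u^4 - 25.7453*u^3 + 30.7181*u^2 - 17.0422*u + 4.1528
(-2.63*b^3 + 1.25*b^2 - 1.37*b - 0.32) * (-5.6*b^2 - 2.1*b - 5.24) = 14.728*b^5 - 1.477*b^4 + 18.8282*b^3 - 1.881*b^2 + 7.8508*b + 1.6768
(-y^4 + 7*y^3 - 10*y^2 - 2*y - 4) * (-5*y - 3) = 5*y^5 - 32*y^4 + 29*y^3 + 40*y^2 + 26*y + 12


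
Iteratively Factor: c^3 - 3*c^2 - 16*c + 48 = (c + 4)*(c^2 - 7*c + 12) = (c - 3)*(c + 4)*(c - 4)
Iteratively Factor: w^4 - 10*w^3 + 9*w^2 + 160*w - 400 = (w - 4)*(w^3 - 6*w^2 - 15*w + 100) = (w - 4)*(w + 4)*(w^2 - 10*w + 25) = (w - 5)*(w - 4)*(w + 4)*(w - 5)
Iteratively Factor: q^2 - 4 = (q - 2)*(q + 2)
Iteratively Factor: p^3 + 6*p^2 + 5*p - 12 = (p - 1)*(p^2 + 7*p + 12) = (p - 1)*(p + 4)*(p + 3)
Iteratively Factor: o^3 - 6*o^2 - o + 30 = (o - 3)*(o^2 - 3*o - 10) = (o - 5)*(o - 3)*(o + 2)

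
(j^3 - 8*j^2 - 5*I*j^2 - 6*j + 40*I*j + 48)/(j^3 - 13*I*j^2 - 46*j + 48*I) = (j - 8)/(j - 8*I)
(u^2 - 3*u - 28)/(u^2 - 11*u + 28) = (u + 4)/(u - 4)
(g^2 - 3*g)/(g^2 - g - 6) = g/(g + 2)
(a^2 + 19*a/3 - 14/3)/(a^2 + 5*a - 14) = (a - 2/3)/(a - 2)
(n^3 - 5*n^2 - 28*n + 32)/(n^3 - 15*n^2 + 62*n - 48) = (n + 4)/(n - 6)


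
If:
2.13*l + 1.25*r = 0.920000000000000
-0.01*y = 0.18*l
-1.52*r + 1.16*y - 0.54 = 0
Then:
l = -0.09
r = 0.89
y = 1.63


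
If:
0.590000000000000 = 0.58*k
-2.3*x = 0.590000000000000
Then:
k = 1.02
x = -0.26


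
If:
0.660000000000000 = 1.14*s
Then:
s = 0.58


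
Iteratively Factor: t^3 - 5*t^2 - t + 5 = (t - 5)*(t^2 - 1) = (t - 5)*(t + 1)*(t - 1)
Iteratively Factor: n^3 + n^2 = (n)*(n^2 + n) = n^2*(n + 1)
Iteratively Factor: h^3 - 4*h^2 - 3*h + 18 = (h + 2)*(h^2 - 6*h + 9) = (h - 3)*(h + 2)*(h - 3)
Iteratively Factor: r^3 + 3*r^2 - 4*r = (r)*(r^2 + 3*r - 4) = r*(r + 4)*(r - 1)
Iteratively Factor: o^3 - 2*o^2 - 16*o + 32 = (o + 4)*(o^2 - 6*o + 8) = (o - 4)*(o + 4)*(o - 2)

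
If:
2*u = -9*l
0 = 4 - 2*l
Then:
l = 2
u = -9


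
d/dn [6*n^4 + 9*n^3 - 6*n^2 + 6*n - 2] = 24*n^3 + 27*n^2 - 12*n + 6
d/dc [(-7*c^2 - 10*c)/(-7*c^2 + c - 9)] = (-77*c^2 + 126*c + 90)/(49*c^4 - 14*c^3 + 127*c^2 - 18*c + 81)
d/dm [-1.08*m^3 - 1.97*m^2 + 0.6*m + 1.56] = -3.24*m^2 - 3.94*m + 0.6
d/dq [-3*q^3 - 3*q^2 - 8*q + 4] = -9*q^2 - 6*q - 8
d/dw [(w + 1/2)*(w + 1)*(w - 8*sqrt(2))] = 3*w^2 - 16*sqrt(2)*w + 3*w - 12*sqrt(2) + 1/2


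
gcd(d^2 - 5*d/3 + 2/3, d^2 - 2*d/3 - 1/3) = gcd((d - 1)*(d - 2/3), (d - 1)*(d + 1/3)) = d - 1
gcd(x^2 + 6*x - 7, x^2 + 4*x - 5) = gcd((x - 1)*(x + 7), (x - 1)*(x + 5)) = x - 1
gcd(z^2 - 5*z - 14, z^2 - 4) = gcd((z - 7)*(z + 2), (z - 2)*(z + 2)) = z + 2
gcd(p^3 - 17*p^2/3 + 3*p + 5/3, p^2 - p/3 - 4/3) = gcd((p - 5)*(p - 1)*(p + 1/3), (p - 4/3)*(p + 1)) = 1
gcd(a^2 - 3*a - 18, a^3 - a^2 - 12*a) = a + 3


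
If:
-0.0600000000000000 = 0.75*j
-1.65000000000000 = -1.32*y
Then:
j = -0.08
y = 1.25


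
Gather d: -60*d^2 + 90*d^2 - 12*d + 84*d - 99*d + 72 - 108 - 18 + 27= 30*d^2 - 27*d - 27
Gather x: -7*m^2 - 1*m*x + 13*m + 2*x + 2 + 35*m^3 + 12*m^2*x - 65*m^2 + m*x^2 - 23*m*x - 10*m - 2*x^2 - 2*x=35*m^3 - 72*m^2 + 3*m + x^2*(m - 2) + x*(12*m^2 - 24*m) + 2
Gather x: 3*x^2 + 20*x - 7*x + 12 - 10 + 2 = 3*x^2 + 13*x + 4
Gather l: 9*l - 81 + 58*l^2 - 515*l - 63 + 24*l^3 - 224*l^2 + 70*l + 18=24*l^3 - 166*l^2 - 436*l - 126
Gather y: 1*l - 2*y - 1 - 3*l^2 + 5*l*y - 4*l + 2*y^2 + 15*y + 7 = -3*l^2 - 3*l + 2*y^2 + y*(5*l + 13) + 6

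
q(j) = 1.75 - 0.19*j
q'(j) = -0.190000000000000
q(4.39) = 0.92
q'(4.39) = -0.19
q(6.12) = 0.59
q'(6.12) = -0.19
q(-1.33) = 2.00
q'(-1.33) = -0.19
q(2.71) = 1.24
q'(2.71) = -0.19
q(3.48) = 1.09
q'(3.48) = -0.19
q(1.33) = 1.50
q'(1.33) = -0.19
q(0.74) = 1.61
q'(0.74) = -0.19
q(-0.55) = 1.85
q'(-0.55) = -0.19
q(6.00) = 0.61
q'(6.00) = -0.19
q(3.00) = 1.18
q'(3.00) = -0.19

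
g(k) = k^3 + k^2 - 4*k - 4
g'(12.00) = 452.00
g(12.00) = 1820.00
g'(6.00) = 116.00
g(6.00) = 224.00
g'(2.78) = 24.75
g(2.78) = 14.09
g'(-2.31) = 7.39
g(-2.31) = -1.75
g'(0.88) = 0.08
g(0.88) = -6.06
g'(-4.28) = 42.40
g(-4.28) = -46.96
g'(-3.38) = 23.51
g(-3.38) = -17.67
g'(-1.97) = 3.70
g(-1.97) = 0.12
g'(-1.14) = -2.38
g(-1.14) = 0.38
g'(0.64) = -1.49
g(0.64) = -5.89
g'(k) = 3*k^2 + 2*k - 4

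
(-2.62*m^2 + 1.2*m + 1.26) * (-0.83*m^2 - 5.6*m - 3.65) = 2.1746*m^4 + 13.676*m^3 + 1.7972*m^2 - 11.436*m - 4.599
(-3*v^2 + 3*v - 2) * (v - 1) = -3*v^3 + 6*v^2 - 5*v + 2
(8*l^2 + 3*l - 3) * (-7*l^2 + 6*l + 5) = -56*l^4 + 27*l^3 + 79*l^2 - 3*l - 15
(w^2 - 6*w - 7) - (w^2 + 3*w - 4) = -9*w - 3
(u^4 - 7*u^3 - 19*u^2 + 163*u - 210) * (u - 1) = u^5 - 8*u^4 - 12*u^3 + 182*u^2 - 373*u + 210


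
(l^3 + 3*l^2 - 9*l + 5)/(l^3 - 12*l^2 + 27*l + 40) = (l^3 + 3*l^2 - 9*l + 5)/(l^3 - 12*l^2 + 27*l + 40)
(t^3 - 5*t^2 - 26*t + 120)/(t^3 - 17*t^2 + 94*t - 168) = (t + 5)/(t - 7)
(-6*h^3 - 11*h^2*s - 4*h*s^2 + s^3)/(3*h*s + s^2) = (-6*h^3 - 11*h^2*s - 4*h*s^2 + s^3)/(s*(3*h + s))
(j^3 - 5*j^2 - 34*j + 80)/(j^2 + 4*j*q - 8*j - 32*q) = (j^2 + 3*j - 10)/(j + 4*q)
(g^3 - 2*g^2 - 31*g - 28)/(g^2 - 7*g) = g + 5 + 4/g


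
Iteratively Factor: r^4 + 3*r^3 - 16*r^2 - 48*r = (r + 4)*(r^3 - r^2 - 12*r) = (r + 3)*(r + 4)*(r^2 - 4*r) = (r - 4)*(r + 3)*(r + 4)*(r)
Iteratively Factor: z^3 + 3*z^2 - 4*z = (z)*(z^2 + 3*z - 4) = z*(z - 1)*(z + 4)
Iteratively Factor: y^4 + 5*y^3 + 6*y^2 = (y)*(y^3 + 5*y^2 + 6*y) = y*(y + 2)*(y^2 + 3*y) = y^2*(y + 2)*(y + 3)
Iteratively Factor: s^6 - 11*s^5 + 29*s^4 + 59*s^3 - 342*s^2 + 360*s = (s - 4)*(s^5 - 7*s^4 + s^3 + 63*s^2 - 90*s) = (s - 4)*(s - 2)*(s^4 - 5*s^3 - 9*s^2 + 45*s) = (s - 5)*(s - 4)*(s - 2)*(s^3 - 9*s) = (s - 5)*(s - 4)*(s - 2)*(s + 3)*(s^2 - 3*s) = s*(s - 5)*(s - 4)*(s - 2)*(s + 3)*(s - 3)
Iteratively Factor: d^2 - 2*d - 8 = (d - 4)*(d + 2)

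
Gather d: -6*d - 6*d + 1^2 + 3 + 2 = 6 - 12*d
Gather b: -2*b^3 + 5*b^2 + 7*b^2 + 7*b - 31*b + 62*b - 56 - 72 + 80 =-2*b^3 + 12*b^2 + 38*b - 48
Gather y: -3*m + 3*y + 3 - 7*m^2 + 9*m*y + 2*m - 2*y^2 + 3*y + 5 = -7*m^2 - m - 2*y^2 + y*(9*m + 6) + 8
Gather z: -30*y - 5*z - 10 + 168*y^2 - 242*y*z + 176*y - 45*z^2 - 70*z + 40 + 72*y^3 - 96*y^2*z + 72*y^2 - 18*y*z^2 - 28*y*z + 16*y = 72*y^3 + 240*y^2 + 162*y + z^2*(-18*y - 45) + z*(-96*y^2 - 270*y - 75) + 30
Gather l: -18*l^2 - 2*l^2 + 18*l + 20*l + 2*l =-20*l^2 + 40*l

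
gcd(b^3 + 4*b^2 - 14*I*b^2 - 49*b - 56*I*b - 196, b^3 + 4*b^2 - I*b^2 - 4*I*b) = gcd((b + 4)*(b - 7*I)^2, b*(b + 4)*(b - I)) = b + 4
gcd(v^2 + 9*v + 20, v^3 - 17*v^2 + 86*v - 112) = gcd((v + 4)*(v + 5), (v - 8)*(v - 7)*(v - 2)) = 1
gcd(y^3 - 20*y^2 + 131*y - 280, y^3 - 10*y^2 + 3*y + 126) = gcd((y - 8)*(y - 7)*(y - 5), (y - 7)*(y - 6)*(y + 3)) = y - 7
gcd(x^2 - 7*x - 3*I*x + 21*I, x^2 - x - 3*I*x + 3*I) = x - 3*I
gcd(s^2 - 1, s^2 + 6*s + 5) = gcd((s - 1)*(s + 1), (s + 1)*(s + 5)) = s + 1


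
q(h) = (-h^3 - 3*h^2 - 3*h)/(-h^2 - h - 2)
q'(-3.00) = 0.80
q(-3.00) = -1.12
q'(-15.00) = 1.00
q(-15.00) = -12.95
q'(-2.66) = 0.70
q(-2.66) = -0.87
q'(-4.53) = 0.96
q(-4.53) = -2.50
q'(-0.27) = 0.97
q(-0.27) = -0.34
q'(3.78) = 1.12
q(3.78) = 5.39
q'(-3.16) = 0.83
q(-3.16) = -1.26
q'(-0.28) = 0.95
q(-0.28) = -0.35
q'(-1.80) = 0.23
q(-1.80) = -0.44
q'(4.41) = 1.08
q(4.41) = 6.08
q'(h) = (2*h + 1)*(-h^3 - 3*h^2 - 3*h)/(-h^2 - h - 2)^2 + (-3*h^2 - 6*h - 3)/(-h^2 - h - 2) = (h^4 + 2*h^3 + 6*h^2 + 12*h + 6)/(h^4 + 2*h^3 + 5*h^2 + 4*h + 4)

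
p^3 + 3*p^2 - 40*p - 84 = (p - 6)*(p + 2)*(p + 7)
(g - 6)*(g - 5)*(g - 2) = g^3 - 13*g^2 + 52*g - 60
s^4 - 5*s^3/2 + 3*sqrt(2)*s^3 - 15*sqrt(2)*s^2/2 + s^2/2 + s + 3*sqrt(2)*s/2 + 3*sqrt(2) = (s - 2)*(s - 1)*(s + 1/2)*(s + 3*sqrt(2))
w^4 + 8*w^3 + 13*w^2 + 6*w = w*(w + 1)^2*(w + 6)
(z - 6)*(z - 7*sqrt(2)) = z^2 - 7*sqrt(2)*z - 6*z + 42*sqrt(2)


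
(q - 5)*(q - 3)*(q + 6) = q^3 - 2*q^2 - 33*q + 90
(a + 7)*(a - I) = a^2 + 7*a - I*a - 7*I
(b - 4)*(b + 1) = b^2 - 3*b - 4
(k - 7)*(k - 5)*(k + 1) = k^3 - 11*k^2 + 23*k + 35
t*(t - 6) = t^2 - 6*t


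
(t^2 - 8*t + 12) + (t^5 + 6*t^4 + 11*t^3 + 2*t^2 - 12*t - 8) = t^5 + 6*t^4 + 11*t^3 + 3*t^2 - 20*t + 4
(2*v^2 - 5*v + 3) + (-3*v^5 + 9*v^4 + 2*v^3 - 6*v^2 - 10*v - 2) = -3*v^5 + 9*v^4 + 2*v^3 - 4*v^2 - 15*v + 1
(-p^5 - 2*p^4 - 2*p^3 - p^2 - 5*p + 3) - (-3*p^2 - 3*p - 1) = -p^5 - 2*p^4 - 2*p^3 + 2*p^2 - 2*p + 4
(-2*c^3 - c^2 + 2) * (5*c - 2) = -10*c^4 - c^3 + 2*c^2 + 10*c - 4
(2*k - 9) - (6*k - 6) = -4*k - 3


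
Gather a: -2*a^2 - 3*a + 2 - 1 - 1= -2*a^2 - 3*a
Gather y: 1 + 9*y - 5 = 9*y - 4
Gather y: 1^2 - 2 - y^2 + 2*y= -y^2 + 2*y - 1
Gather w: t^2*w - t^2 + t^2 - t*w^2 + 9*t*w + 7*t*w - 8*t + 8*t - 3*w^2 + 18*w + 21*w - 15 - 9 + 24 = w^2*(-t - 3) + w*(t^2 + 16*t + 39)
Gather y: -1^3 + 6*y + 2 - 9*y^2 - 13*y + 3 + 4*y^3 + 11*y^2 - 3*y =4*y^3 + 2*y^2 - 10*y + 4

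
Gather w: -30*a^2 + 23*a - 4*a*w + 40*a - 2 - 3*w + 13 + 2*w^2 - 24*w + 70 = -30*a^2 + 63*a + 2*w^2 + w*(-4*a - 27) + 81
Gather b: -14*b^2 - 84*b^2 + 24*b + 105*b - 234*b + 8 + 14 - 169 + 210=-98*b^2 - 105*b + 63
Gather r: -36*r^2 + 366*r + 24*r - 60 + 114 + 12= -36*r^2 + 390*r + 66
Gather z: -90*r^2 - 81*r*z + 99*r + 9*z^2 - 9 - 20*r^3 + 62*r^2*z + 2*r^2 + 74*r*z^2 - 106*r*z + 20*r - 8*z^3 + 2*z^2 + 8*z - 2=-20*r^3 - 88*r^2 + 119*r - 8*z^3 + z^2*(74*r + 11) + z*(62*r^2 - 187*r + 8) - 11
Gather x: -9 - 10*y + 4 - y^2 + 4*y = -y^2 - 6*y - 5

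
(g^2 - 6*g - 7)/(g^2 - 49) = (g + 1)/(g + 7)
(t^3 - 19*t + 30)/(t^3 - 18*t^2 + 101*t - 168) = (t^2 + 3*t - 10)/(t^2 - 15*t + 56)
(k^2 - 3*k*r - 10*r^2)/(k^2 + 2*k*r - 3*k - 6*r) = (k - 5*r)/(k - 3)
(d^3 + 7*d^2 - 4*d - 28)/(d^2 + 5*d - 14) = d + 2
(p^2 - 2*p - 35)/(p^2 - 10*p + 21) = (p + 5)/(p - 3)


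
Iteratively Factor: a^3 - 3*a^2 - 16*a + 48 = (a - 3)*(a^2 - 16) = (a - 3)*(a + 4)*(a - 4)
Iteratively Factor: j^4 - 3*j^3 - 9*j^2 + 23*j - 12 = (j - 4)*(j^3 + j^2 - 5*j + 3) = (j - 4)*(j - 1)*(j^2 + 2*j - 3) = (j - 4)*(j - 1)^2*(j + 3)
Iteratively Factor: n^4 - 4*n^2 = (n)*(n^3 - 4*n) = n^2*(n^2 - 4) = n^2*(n + 2)*(n - 2)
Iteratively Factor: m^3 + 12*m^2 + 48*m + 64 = (m + 4)*(m^2 + 8*m + 16) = (m + 4)^2*(m + 4)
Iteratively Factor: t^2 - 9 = (t + 3)*(t - 3)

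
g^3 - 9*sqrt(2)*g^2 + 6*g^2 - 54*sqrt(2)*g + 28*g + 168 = (g + 6)*(g - 7*sqrt(2))*(g - 2*sqrt(2))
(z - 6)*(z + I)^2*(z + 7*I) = z^4 - 6*z^3 + 9*I*z^3 - 15*z^2 - 54*I*z^2 + 90*z - 7*I*z + 42*I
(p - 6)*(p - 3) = p^2 - 9*p + 18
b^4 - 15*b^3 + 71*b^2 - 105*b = b*(b - 7)*(b - 5)*(b - 3)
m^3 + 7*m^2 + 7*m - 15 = (m - 1)*(m + 3)*(m + 5)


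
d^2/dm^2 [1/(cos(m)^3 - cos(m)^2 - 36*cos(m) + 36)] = ((-141*cos(m) - 8*cos(2*m) + 9*cos(3*m))*(cos(m)^3 - cos(m)^2 - 36*cos(m) + 36)/4 + 2*(-3*cos(m)^2 + 2*cos(m) + 36)^2*sin(m)^2)/(cos(m)^3 - cos(m)^2 - 36*cos(m) + 36)^3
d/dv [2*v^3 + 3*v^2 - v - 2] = 6*v^2 + 6*v - 1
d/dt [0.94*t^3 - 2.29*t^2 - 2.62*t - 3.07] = 2.82*t^2 - 4.58*t - 2.62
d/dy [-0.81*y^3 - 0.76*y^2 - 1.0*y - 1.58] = -2.43*y^2 - 1.52*y - 1.0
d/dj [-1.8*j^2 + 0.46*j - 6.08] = 0.46 - 3.6*j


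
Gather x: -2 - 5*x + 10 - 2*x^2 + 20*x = -2*x^2 + 15*x + 8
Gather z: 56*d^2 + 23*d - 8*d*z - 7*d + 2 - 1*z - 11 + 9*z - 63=56*d^2 + 16*d + z*(8 - 8*d) - 72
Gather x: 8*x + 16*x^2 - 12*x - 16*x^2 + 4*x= 0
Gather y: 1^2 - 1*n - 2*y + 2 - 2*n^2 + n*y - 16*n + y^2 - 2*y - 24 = -2*n^2 - 17*n + y^2 + y*(n - 4) - 21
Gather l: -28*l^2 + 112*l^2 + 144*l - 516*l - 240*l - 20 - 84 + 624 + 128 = 84*l^2 - 612*l + 648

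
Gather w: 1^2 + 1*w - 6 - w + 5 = 0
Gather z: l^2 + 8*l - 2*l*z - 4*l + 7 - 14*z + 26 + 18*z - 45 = l^2 + 4*l + z*(4 - 2*l) - 12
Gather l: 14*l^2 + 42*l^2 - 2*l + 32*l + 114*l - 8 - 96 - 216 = 56*l^2 + 144*l - 320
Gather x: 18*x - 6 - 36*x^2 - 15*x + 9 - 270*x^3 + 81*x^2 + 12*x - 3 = -270*x^3 + 45*x^2 + 15*x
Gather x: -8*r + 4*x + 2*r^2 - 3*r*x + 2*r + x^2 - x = 2*r^2 - 6*r + x^2 + x*(3 - 3*r)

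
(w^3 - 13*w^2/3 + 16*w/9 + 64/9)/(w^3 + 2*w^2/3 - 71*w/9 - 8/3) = (3*w^2 - 5*w - 8)/(3*w^2 + 10*w + 3)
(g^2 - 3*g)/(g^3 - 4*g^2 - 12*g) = (3 - g)/(-g^2 + 4*g + 12)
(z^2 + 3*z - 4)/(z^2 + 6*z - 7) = (z + 4)/(z + 7)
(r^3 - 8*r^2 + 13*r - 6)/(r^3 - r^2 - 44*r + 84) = (r^2 - 2*r + 1)/(r^2 + 5*r - 14)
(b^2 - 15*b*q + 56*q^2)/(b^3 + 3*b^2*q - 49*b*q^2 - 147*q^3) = (b - 8*q)/(b^2 + 10*b*q + 21*q^2)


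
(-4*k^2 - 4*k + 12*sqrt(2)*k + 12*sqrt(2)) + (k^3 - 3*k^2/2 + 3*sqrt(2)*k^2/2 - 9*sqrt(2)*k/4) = k^3 - 11*k^2/2 + 3*sqrt(2)*k^2/2 - 4*k + 39*sqrt(2)*k/4 + 12*sqrt(2)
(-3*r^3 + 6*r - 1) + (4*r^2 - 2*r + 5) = -3*r^3 + 4*r^2 + 4*r + 4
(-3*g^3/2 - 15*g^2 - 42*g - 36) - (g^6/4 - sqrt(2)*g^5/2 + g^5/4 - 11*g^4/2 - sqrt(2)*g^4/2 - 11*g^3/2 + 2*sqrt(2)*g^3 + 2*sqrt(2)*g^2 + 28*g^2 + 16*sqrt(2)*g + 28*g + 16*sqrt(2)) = -g^6/4 - g^5/4 + sqrt(2)*g^5/2 + sqrt(2)*g^4/2 + 11*g^4/2 - 2*sqrt(2)*g^3 + 4*g^3 - 43*g^2 - 2*sqrt(2)*g^2 - 70*g - 16*sqrt(2)*g - 36 - 16*sqrt(2)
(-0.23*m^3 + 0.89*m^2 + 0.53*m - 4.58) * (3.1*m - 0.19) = -0.713*m^4 + 2.8027*m^3 + 1.4739*m^2 - 14.2987*m + 0.8702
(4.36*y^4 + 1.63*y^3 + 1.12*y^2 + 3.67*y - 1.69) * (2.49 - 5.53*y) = -24.1108*y^5 + 1.8425*y^4 - 2.1349*y^3 - 17.5063*y^2 + 18.484*y - 4.2081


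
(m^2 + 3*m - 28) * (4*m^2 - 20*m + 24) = 4*m^4 - 8*m^3 - 148*m^2 + 632*m - 672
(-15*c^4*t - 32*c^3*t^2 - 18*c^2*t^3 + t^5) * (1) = -15*c^4*t - 32*c^3*t^2 - 18*c^2*t^3 + t^5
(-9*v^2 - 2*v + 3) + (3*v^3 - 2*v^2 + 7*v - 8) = 3*v^3 - 11*v^2 + 5*v - 5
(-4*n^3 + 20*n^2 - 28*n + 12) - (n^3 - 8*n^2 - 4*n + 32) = -5*n^3 + 28*n^2 - 24*n - 20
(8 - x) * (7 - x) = x^2 - 15*x + 56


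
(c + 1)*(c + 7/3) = c^2 + 10*c/3 + 7/3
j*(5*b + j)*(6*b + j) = 30*b^2*j + 11*b*j^2 + j^3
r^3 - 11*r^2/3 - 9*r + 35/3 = (r - 5)*(r - 1)*(r + 7/3)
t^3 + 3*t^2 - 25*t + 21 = (t - 3)*(t - 1)*(t + 7)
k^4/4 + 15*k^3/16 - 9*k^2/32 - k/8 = k*(k/4 + 1)*(k - 1/2)*(k + 1/4)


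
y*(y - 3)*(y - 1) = y^3 - 4*y^2 + 3*y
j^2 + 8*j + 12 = (j + 2)*(j + 6)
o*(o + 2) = o^2 + 2*o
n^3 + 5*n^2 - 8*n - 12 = (n - 2)*(n + 1)*(n + 6)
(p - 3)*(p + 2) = p^2 - p - 6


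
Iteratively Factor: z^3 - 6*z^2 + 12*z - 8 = (z - 2)*(z^2 - 4*z + 4) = (z - 2)^2*(z - 2)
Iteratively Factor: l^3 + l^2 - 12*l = (l)*(l^2 + l - 12) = l*(l - 3)*(l + 4)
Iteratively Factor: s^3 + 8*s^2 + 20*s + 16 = (s + 4)*(s^2 + 4*s + 4) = (s + 2)*(s + 4)*(s + 2)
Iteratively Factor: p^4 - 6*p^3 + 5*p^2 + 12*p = (p)*(p^3 - 6*p^2 + 5*p + 12) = p*(p - 4)*(p^2 - 2*p - 3) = p*(p - 4)*(p + 1)*(p - 3)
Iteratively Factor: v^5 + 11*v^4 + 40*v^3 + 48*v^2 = (v)*(v^4 + 11*v^3 + 40*v^2 + 48*v) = v*(v + 3)*(v^3 + 8*v^2 + 16*v) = v*(v + 3)*(v + 4)*(v^2 + 4*v) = v^2*(v + 3)*(v + 4)*(v + 4)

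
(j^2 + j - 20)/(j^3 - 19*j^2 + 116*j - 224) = (j + 5)/(j^2 - 15*j + 56)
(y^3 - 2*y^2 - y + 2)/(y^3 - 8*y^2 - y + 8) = (y - 2)/(y - 8)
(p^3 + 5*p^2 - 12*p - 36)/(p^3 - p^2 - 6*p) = (p + 6)/p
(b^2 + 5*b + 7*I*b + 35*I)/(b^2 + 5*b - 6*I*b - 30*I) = (b + 7*I)/(b - 6*I)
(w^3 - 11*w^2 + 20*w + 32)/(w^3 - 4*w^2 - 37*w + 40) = (w^2 - 3*w - 4)/(w^2 + 4*w - 5)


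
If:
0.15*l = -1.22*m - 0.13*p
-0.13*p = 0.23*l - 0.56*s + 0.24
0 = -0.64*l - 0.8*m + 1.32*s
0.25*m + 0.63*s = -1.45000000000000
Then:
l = -6.79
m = 0.99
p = -1.44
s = -2.69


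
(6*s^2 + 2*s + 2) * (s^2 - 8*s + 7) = 6*s^4 - 46*s^3 + 28*s^2 - 2*s + 14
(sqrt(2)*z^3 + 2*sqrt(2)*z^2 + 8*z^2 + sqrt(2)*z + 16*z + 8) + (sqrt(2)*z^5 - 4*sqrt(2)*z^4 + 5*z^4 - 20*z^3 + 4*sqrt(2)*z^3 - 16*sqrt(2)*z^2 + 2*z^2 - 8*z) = sqrt(2)*z^5 - 4*sqrt(2)*z^4 + 5*z^4 - 20*z^3 + 5*sqrt(2)*z^3 - 14*sqrt(2)*z^2 + 10*z^2 + sqrt(2)*z + 8*z + 8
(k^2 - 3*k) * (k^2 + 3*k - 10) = k^4 - 19*k^2 + 30*k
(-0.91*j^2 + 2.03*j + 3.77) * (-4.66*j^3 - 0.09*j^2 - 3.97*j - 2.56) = 4.2406*j^5 - 9.3779*j^4 - 14.1382*j^3 - 6.0688*j^2 - 20.1637*j - 9.6512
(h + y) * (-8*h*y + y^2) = -8*h^2*y - 7*h*y^2 + y^3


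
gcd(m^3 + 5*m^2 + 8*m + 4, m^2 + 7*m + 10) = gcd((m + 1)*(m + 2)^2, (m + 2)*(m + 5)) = m + 2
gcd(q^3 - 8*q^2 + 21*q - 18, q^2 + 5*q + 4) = 1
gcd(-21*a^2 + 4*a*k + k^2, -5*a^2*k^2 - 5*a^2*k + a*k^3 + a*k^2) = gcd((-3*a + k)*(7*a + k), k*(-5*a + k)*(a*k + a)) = 1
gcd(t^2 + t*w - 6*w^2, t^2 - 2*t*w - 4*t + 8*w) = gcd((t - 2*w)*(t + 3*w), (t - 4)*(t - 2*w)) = t - 2*w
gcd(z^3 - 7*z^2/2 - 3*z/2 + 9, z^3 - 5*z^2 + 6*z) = z^2 - 5*z + 6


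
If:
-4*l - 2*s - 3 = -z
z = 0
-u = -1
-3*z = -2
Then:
No Solution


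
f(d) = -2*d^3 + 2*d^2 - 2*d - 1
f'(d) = -6*d^2 + 4*d - 2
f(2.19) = -16.79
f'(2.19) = -22.02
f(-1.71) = 18.27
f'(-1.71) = -26.38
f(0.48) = -1.72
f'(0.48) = -1.46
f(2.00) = -13.00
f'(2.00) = -18.00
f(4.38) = -139.45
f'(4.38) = -99.59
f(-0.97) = 4.65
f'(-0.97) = -11.53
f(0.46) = -1.69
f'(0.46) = -1.43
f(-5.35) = 373.21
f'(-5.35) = -195.14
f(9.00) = -1315.00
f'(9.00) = -452.00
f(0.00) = -1.00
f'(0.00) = -2.00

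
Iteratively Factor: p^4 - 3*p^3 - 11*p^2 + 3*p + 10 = (p + 2)*(p^3 - 5*p^2 - p + 5) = (p - 1)*(p + 2)*(p^2 - 4*p - 5) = (p - 5)*(p - 1)*(p + 2)*(p + 1)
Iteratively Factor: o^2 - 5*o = (o)*(o - 5)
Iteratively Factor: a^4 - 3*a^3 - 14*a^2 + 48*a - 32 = (a - 1)*(a^3 - 2*a^2 - 16*a + 32) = (a - 1)*(a + 4)*(a^2 - 6*a + 8) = (a - 4)*(a - 1)*(a + 4)*(a - 2)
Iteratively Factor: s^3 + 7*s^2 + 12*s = (s)*(s^2 + 7*s + 12) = s*(s + 4)*(s + 3)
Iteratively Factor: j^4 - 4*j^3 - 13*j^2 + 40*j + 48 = (j - 4)*(j^3 - 13*j - 12) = (j - 4)*(j + 3)*(j^2 - 3*j - 4) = (j - 4)^2*(j + 3)*(j + 1)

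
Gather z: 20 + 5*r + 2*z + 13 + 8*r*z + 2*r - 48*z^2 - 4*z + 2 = 7*r - 48*z^2 + z*(8*r - 2) + 35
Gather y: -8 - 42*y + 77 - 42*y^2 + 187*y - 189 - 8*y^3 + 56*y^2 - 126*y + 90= -8*y^3 + 14*y^2 + 19*y - 30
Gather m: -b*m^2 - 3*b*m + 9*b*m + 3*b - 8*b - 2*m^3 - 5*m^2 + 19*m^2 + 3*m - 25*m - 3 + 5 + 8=-5*b - 2*m^3 + m^2*(14 - b) + m*(6*b - 22) + 10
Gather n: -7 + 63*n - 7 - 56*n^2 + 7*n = -56*n^2 + 70*n - 14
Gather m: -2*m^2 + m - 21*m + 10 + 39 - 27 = -2*m^2 - 20*m + 22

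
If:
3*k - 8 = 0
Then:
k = 8/3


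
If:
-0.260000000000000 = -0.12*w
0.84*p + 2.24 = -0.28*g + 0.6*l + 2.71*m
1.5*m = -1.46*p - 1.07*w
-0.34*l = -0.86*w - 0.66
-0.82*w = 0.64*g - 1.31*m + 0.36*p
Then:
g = -5.65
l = 7.42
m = -1.44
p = -0.11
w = 2.17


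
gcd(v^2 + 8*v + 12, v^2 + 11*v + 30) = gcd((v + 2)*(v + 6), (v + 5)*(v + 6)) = v + 6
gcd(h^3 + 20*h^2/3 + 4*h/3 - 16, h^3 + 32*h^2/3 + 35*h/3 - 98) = h + 6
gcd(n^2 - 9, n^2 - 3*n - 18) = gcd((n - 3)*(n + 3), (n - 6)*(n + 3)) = n + 3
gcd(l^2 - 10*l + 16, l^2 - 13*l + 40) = l - 8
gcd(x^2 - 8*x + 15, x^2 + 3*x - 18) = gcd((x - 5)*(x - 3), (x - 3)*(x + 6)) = x - 3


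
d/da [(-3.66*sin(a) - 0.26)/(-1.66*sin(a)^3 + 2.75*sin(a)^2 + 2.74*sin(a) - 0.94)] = (-12.1512*sin(a)^3 + 8.7702*sin(a)^2 + 1.43*sin(a) + 4.1528)*cos(a)/(2.7556*sin(a)^6 - 9.13*sin(a)^5 - 1.5343*sin(a)^4 + 18.1908*sin(a)^3 + 2.3376*sin(a)^2 - 5.1512*sin(a) + 0.8836)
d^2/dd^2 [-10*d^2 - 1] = -20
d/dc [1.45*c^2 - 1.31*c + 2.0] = 2.9*c - 1.31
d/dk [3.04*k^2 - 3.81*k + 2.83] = 6.08*k - 3.81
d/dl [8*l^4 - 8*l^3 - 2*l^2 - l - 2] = 32*l^3 - 24*l^2 - 4*l - 1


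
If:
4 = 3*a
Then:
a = 4/3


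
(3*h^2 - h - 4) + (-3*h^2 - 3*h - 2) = -4*h - 6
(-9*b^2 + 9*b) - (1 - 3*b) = -9*b^2 + 12*b - 1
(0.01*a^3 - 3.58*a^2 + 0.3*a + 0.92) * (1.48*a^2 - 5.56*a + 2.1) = 0.0148*a^5 - 5.354*a^4 + 20.3698*a^3 - 7.8244*a^2 - 4.4852*a + 1.932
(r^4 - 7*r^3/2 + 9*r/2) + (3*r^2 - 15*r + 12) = r^4 - 7*r^3/2 + 3*r^2 - 21*r/2 + 12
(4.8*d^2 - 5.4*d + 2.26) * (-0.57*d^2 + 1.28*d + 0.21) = -2.736*d^4 + 9.222*d^3 - 7.1922*d^2 + 1.7588*d + 0.4746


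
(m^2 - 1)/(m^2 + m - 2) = (m + 1)/(m + 2)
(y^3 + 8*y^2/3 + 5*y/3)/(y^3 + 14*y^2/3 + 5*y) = (y + 1)/(y + 3)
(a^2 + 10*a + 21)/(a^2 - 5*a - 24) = (a + 7)/(a - 8)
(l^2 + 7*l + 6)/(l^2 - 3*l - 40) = (l^2 + 7*l + 6)/(l^2 - 3*l - 40)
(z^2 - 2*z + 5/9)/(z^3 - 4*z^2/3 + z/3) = (z - 5/3)/(z*(z - 1))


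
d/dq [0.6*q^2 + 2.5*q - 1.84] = 1.2*q + 2.5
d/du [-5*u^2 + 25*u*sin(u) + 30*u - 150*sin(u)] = 25*u*cos(u) - 10*u + 25*sin(u) - 150*cos(u) + 30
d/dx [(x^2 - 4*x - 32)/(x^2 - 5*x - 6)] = (-x^2 + 52*x - 136)/(x^4 - 10*x^3 + 13*x^2 + 60*x + 36)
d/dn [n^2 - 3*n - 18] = 2*n - 3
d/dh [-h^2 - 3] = -2*h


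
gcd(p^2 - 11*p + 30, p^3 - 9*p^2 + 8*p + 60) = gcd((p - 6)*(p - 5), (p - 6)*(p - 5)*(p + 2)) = p^2 - 11*p + 30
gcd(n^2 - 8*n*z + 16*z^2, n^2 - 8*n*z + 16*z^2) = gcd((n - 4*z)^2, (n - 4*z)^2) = n^2 - 8*n*z + 16*z^2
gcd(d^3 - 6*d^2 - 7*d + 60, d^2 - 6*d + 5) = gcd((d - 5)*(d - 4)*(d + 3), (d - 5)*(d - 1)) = d - 5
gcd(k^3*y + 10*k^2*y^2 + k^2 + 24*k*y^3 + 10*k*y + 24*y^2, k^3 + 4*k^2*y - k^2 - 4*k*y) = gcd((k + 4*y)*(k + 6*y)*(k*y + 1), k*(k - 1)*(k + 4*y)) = k + 4*y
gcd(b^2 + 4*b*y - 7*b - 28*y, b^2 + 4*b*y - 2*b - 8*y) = b + 4*y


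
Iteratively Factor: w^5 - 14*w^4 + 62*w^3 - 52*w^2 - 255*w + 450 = (w - 3)*(w^4 - 11*w^3 + 29*w^2 + 35*w - 150) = (w - 5)*(w - 3)*(w^3 - 6*w^2 - w + 30) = (w - 5)^2*(w - 3)*(w^2 - w - 6) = (w - 5)^2*(w - 3)*(w + 2)*(w - 3)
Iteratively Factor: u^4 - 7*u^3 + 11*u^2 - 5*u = (u - 1)*(u^3 - 6*u^2 + 5*u) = u*(u - 1)*(u^2 - 6*u + 5) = u*(u - 5)*(u - 1)*(u - 1)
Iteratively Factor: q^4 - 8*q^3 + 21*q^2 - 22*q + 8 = (q - 4)*(q^3 - 4*q^2 + 5*q - 2) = (q - 4)*(q - 1)*(q^2 - 3*q + 2) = (q - 4)*(q - 1)^2*(q - 2)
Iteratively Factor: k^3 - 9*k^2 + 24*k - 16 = (k - 1)*(k^2 - 8*k + 16) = (k - 4)*(k - 1)*(k - 4)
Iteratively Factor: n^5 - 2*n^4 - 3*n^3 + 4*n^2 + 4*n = (n + 1)*(n^4 - 3*n^3 + 4*n) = (n - 2)*(n + 1)*(n^3 - n^2 - 2*n) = (n - 2)^2*(n + 1)*(n^2 + n) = (n - 2)^2*(n + 1)^2*(n)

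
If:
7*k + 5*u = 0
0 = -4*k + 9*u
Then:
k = 0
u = 0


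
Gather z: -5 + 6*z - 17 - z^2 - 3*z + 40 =-z^2 + 3*z + 18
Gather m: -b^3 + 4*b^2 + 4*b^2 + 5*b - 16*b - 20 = -b^3 + 8*b^2 - 11*b - 20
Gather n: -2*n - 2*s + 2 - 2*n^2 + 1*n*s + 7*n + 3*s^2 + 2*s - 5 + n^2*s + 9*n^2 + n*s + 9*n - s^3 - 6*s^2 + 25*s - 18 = n^2*(s + 7) + n*(2*s + 14) - s^3 - 3*s^2 + 25*s - 21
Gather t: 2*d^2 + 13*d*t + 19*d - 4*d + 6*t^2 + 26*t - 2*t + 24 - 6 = 2*d^2 + 15*d + 6*t^2 + t*(13*d + 24) + 18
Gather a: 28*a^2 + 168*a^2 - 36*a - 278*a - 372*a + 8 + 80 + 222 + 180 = 196*a^2 - 686*a + 490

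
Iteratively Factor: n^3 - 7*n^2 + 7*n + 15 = (n - 5)*(n^2 - 2*n - 3) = (n - 5)*(n - 3)*(n + 1)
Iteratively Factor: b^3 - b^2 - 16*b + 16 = (b - 4)*(b^2 + 3*b - 4) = (b - 4)*(b + 4)*(b - 1)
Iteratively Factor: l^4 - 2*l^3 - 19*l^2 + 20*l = (l - 5)*(l^3 + 3*l^2 - 4*l) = l*(l - 5)*(l^2 + 3*l - 4) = l*(l - 5)*(l + 4)*(l - 1)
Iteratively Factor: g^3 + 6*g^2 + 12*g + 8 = (g + 2)*(g^2 + 4*g + 4) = (g + 2)^2*(g + 2)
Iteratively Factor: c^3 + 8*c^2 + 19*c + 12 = (c + 1)*(c^2 + 7*c + 12) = (c + 1)*(c + 3)*(c + 4)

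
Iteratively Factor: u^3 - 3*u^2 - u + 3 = (u + 1)*(u^2 - 4*u + 3) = (u - 1)*(u + 1)*(u - 3)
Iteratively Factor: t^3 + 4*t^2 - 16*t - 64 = (t + 4)*(t^2 - 16) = (t + 4)^2*(t - 4)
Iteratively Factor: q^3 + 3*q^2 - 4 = (q + 2)*(q^2 + q - 2) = (q + 2)^2*(q - 1)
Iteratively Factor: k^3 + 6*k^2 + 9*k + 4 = (k + 1)*(k^2 + 5*k + 4) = (k + 1)*(k + 4)*(k + 1)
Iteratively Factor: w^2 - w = (w - 1)*(w)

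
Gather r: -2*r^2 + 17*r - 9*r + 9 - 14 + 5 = -2*r^2 + 8*r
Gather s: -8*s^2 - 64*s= -8*s^2 - 64*s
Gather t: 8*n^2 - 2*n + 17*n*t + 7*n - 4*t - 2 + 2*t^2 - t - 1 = 8*n^2 + 5*n + 2*t^2 + t*(17*n - 5) - 3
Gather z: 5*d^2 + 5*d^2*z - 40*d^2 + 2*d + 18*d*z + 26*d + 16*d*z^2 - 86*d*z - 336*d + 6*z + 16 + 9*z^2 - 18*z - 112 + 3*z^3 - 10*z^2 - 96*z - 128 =-35*d^2 - 308*d + 3*z^3 + z^2*(16*d - 1) + z*(5*d^2 - 68*d - 108) - 224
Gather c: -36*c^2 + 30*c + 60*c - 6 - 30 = -36*c^2 + 90*c - 36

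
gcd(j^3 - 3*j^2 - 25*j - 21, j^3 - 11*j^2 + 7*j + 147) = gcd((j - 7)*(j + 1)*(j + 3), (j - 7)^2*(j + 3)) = j^2 - 4*j - 21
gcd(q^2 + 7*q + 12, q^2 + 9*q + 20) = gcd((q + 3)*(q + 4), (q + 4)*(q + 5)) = q + 4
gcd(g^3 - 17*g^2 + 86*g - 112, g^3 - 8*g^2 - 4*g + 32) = g^2 - 10*g + 16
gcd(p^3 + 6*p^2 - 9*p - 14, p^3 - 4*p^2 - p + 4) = p + 1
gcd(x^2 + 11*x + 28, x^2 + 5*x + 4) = x + 4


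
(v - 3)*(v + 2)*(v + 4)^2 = v^4 + 7*v^3 + 2*v^2 - 64*v - 96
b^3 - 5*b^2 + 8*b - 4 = (b - 2)^2*(b - 1)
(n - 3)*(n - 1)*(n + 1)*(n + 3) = n^4 - 10*n^2 + 9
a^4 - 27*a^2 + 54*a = a*(a - 3)^2*(a + 6)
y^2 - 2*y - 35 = (y - 7)*(y + 5)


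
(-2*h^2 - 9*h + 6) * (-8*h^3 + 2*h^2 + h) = 16*h^5 + 68*h^4 - 68*h^3 + 3*h^2 + 6*h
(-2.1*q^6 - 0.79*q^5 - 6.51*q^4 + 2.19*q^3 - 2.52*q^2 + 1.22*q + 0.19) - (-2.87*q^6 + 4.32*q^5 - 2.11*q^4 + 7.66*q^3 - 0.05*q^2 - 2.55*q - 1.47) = 0.77*q^6 - 5.11*q^5 - 4.4*q^4 - 5.47*q^3 - 2.47*q^2 + 3.77*q + 1.66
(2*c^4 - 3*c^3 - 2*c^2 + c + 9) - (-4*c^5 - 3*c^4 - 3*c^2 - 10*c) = 4*c^5 + 5*c^4 - 3*c^3 + c^2 + 11*c + 9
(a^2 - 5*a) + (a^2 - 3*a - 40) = 2*a^2 - 8*a - 40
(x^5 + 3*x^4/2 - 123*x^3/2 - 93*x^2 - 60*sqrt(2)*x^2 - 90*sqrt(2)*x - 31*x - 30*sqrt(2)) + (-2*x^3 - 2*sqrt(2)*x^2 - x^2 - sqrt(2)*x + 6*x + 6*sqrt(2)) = x^5 + 3*x^4/2 - 127*x^3/2 - 94*x^2 - 62*sqrt(2)*x^2 - 91*sqrt(2)*x - 25*x - 24*sqrt(2)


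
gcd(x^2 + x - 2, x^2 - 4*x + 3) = x - 1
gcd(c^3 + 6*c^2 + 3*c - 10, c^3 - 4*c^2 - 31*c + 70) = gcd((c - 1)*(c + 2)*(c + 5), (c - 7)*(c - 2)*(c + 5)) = c + 5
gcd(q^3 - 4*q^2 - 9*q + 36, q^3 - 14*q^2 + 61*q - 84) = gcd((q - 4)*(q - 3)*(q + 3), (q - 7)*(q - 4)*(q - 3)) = q^2 - 7*q + 12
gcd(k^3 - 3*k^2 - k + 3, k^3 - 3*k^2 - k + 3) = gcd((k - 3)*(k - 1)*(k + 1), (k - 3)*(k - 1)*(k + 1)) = k^3 - 3*k^2 - k + 3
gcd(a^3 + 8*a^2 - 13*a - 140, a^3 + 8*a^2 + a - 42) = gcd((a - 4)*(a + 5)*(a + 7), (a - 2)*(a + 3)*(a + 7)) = a + 7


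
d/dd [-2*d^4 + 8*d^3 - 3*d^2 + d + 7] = -8*d^3 + 24*d^2 - 6*d + 1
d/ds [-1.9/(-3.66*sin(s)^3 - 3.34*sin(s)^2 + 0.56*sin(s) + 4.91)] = (-20.862*sin(s)^2 - 12.692*sin(s) + 1.064)*cos(s)/(3.66*sin(s)^3 + 3.34*sin(s)^2 - 0.56*sin(s) - 4.91)^2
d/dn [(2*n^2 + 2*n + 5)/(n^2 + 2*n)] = 2*(n^2 - 5*n - 5)/(n^2*(n^2 + 4*n + 4))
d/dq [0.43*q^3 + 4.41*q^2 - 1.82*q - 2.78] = 1.29*q^2 + 8.82*q - 1.82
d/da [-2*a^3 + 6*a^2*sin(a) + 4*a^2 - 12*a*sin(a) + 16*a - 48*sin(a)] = 6*a^2*cos(a) - 6*a^2 - 12*sqrt(2)*a*cos(a + pi/4) + 8*a - 12*sin(a) - 48*cos(a) + 16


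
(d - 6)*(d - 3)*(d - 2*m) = d^3 - 2*d^2*m - 9*d^2 + 18*d*m + 18*d - 36*m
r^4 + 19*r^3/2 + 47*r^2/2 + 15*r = r*(r + 1)*(r + 5/2)*(r + 6)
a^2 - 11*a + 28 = (a - 7)*(a - 4)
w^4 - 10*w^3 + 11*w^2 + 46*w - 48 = (w - 8)*(w - 3)*(w - 1)*(w + 2)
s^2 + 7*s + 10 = (s + 2)*(s + 5)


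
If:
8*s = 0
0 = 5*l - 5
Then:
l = 1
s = 0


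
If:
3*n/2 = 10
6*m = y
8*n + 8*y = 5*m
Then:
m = -160/129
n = 20/3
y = -320/43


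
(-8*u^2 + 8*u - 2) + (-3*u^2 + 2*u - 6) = -11*u^2 + 10*u - 8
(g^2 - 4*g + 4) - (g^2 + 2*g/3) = 4 - 14*g/3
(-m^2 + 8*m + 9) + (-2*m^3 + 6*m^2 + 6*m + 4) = -2*m^3 + 5*m^2 + 14*m + 13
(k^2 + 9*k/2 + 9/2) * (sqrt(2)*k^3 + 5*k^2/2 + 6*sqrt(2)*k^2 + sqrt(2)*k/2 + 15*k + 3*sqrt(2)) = sqrt(2)*k^5 + 5*k^4/2 + 21*sqrt(2)*k^4/2 + 105*k^3/4 + 32*sqrt(2)*k^3 + 129*sqrt(2)*k^2/4 + 315*k^2/4 + 63*sqrt(2)*k/4 + 135*k/2 + 27*sqrt(2)/2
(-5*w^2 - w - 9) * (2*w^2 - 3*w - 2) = -10*w^4 + 13*w^3 - 5*w^2 + 29*w + 18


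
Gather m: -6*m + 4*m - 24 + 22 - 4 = -2*m - 6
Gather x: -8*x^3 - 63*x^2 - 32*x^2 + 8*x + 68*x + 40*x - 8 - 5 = -8*x^3 - 95*x^2 + 116*x - 13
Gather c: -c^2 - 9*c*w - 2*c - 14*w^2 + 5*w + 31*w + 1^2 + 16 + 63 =-c^2 + c*(-9*w - 2) - 14*w^2 + 36*w + 80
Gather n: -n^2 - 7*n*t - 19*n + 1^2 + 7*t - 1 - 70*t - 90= -n^2 + n*(-7*t - 19) - 63*t - 90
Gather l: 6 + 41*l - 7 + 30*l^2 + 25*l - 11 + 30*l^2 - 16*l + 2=60*l^2 + 50*l - 10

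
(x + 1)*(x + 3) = x^2 + 4*x + 3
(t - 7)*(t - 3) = t^2 - 10*t + 21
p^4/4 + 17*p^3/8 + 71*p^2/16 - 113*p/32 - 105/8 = (p/4 + 1)*(p - 3/2)*(p + 5/2)*(p + 7/2)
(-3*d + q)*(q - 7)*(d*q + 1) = -3*d^2*q^2 + 21*d^2*q + d*q^3 - 7*d*q^2 - 3*d*q + 21*d + q^2 - 7*q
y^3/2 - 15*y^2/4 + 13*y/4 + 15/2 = (y/2 + 1/2)*(y - 6)*(y - 5/2)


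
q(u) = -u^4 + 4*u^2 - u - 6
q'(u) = -4*u^3 + 8*u - 1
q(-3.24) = -70.97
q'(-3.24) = 109.13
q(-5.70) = -925.94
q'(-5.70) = 694.17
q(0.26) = -5.99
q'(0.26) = 1.01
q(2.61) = -27.77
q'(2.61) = -51.24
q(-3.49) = -102.14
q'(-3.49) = 141.11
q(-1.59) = -0.69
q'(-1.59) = 2.36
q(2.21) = -12.53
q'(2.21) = -26.50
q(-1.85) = -2.17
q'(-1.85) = 9.53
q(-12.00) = -20154.00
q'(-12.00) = 6815.00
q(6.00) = -1164.00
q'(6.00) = -817.00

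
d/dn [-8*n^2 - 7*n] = -16*n - 7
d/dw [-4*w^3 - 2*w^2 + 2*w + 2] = -12*w^2 - 4*w + 2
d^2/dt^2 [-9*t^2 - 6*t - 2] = -18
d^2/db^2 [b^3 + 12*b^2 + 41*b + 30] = 6*b + 24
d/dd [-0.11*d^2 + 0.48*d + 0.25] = 0.48 - 0.22*d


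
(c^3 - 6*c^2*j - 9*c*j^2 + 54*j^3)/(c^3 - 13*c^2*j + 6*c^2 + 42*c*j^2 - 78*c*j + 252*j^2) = (c^2 - 9*j^2)/(c^2 - 7*c*j + 6*c - 42*j)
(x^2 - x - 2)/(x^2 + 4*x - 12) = (x + 1)/(x + 6)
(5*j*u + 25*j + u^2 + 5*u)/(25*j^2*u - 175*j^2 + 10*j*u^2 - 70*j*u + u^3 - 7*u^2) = (u + 5)/(5*j*u - 35*j + u^2 - 7*u)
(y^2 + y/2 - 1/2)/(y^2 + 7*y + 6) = (y - 1/2)/(y + 6)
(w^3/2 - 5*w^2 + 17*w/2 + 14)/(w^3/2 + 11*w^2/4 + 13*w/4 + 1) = 2*(w^2 - 11*w + 28)/(2*w^2 + 9*w + 4)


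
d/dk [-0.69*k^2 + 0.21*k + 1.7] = 0.21 - 1.38*k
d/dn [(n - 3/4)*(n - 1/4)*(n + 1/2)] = 3*n^2 - n - 5/16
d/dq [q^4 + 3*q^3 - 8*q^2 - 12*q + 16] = 4*q^3 + 9*q^2 - 16*q - 12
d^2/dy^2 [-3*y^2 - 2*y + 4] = -6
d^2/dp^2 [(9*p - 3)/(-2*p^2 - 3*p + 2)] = 6*(-(3*p - 1)*(4*p + 3)^2 + (18*p + 7)*(2*p^2 + 3*p - 2))/(2*p^2 + 3*p - 2)^3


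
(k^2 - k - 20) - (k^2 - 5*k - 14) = 4*k - 6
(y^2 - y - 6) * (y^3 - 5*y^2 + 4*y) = y^5 - 6*y^4 + 3*y^3 + 26*y^2 - 24*y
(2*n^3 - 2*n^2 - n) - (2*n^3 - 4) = -2*n^2 - n + 4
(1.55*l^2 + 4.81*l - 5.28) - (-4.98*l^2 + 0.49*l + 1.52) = 6.53*l^2 + 4.32*l - 6.8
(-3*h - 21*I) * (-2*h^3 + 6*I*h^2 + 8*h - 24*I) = 6*h^4 + 24*I*h^3 + 102*h^2 - 96*I*h - 504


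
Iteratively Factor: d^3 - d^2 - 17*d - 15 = (d + 1)*(d^2 - 2*d - 15) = (d - 5)*(d + 1)*(d + 3)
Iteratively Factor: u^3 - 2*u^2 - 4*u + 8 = (u + 2)*(u^2 - 4*u + 4) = (u - 2)*(u + 2)*(u - 2)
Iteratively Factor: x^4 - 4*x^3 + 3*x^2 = (x - 3)*(x^3 - x^2) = x*(x - 3)*(x^2 - x) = x^2*(x - 3)*(x - 1)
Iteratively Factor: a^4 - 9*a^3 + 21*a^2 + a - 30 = (a - 5)*(a^3 - 4*a^2 + a + 6) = (a - 5)*(a + 1)*(a^2 - 5*a + 6) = (a - 5)*(a - 2)*(a + 1)*(a - 3)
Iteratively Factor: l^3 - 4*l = (l)*(l^2 - 4) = l*(l - 2)*(l + 2)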